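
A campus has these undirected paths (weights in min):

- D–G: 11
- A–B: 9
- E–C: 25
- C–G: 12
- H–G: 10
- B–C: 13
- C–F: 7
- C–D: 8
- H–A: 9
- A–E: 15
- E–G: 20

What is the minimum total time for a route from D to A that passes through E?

Shortest D→E: D–G–E = 31
Shortest E→A: E–A = 15
Total via E: 31 + 15 = 46 min.

46 min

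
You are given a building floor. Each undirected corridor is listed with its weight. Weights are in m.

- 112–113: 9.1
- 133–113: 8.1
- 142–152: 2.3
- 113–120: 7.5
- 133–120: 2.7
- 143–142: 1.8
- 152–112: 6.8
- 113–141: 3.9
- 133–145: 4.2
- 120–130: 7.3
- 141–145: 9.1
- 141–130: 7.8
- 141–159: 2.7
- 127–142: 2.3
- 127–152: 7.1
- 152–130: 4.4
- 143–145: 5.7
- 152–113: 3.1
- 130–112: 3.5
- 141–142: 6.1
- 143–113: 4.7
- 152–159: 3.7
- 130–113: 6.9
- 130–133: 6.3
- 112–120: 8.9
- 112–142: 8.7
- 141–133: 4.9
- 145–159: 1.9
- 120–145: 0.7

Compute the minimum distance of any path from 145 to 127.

Shortest distances from 145:
145: 0
120: 0.7  (via 145)
159: 1.9  (via 145)
133: 3.4  (via 120)
141: 4.6  (via 159)
152: 5.6  (via 159)
143: 5.7  (via 145)
142: 7.5  (via 143)
130: 8  (via 120)
113: 8.2  (via 120)
112: 9.6  (via 120)
127: 9.8  (via 142)
Shortest route: 145–143–142–127 = 9.8 m.

9.8 m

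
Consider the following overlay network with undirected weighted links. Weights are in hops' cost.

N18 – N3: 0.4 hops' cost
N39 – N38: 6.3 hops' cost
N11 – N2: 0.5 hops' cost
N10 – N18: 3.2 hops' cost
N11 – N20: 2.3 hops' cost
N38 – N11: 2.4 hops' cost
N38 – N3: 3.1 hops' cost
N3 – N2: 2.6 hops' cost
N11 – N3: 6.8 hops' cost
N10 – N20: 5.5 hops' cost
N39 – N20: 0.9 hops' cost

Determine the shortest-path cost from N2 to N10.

6.2 hops' cost

Compare a few routes:
N2 - N11 - N20 - N10: 0.5+2.3+5.5 = 8.3
N2 - N11 - N38 - N3 - N18 - N10: 0.5+2.4+3.1+0.4+3.2 = 9.6
N2 - N3 - N18 - N10: 2.6+0.4+3.2 = 6.2
N2 - N11 - N3 - N18 - N10: 0.5+6.8+0.4+3.2 = 10.9
Cheapest is N2 - N3 - N18 - N10 at 6.2 hops' cost.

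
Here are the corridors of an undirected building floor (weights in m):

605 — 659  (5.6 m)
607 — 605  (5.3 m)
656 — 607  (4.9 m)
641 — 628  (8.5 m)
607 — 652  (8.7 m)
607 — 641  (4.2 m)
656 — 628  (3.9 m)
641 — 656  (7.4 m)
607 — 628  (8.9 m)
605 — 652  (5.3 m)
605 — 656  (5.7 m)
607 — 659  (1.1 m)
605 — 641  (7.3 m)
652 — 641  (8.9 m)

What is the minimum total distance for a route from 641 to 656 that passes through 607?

Best 641 to 607: 641 → 607 costing 4.2
Shortest 607→656: 607 → 656 = 4.9
Total via 607: 4.2 + 4.9 = 9.1 m.

9.1 m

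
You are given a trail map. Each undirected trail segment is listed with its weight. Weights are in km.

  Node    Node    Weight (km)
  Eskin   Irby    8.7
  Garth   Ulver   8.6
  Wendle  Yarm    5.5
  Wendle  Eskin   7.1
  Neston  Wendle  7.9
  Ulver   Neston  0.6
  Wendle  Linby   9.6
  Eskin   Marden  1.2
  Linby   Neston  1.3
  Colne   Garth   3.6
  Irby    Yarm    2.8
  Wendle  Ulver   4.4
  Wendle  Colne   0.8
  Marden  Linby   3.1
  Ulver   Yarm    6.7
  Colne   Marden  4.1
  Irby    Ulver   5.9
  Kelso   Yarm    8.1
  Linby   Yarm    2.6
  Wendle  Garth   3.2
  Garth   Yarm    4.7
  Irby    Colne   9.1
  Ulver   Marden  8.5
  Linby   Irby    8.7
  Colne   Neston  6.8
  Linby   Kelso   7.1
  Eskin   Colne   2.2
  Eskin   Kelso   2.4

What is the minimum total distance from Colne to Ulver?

Settle nodes by increasing distance from Colne:
Colne: 0
Wendle: 0.8  (via Colne)
Eskin: 2.2  (via Colne)
Marden: 3.4  (via Eskin)
Garth: 3.6  (via Colne)
Kelso: 4.6  (via Eskin)
Ulver: 5.2  (via Wendle)
Shortest route: Colne–Wendle–Ulver = 5.2 km.

5.2 km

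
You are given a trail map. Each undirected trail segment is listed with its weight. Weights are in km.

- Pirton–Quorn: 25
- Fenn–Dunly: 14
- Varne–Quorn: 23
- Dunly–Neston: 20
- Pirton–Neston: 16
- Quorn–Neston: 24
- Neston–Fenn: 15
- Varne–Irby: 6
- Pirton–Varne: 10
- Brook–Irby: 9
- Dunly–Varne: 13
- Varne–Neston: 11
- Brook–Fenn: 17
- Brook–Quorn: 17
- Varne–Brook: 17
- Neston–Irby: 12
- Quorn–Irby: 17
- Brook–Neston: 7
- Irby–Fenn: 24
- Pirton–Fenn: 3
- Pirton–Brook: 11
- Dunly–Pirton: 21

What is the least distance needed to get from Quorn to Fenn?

Running Dijkstra from Quorn:
Quorn: 0
Brook: 17  (via Quorn)
Irby: 17  (via Quorn)
Varne: 23  (via Quorn)
Neston: 24  (via Quorn)
Pirton: 25  (via Quorn)
Fenn: 28  (via Pirton)
Shortest route: Quorn–Pirton–Fenn = 28 km.

28 km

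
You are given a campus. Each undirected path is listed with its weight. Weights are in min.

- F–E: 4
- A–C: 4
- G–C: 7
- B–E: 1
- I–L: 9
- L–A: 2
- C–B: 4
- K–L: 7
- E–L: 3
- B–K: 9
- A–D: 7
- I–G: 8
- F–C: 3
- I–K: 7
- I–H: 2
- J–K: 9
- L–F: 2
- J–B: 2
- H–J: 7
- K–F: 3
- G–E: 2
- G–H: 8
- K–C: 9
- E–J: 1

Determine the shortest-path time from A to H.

13 min

Settle nodes by increasing distance from A:
A: 0
L: 2  (via A)
C: 4  (via A)
F: 4  (via L)
E: 5  (via L)
B: 6  (via E)
J: 6  (via E)
D: 7  (via A)
G: 7  (via E)
K: 7  (via F)
I: 11  (via L)
H: 13  (via J)
Shortest route: A → L → E → J → H = 13 min.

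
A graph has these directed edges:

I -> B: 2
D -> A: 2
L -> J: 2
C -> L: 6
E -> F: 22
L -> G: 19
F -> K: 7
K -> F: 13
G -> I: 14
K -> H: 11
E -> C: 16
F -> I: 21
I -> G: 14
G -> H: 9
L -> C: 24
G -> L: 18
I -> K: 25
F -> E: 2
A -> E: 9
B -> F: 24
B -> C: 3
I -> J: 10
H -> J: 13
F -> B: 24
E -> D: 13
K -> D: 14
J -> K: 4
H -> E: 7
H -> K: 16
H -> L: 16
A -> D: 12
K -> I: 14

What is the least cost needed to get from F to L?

Running Dijkstra from F:
F: 0
E: 2  (via F)
K: 7  (via F)
D: 15  (via E)
A: 17  (via D)
C: 18  (via E)
H: 18  (via K)
I: 21  (via F)
B: 23  (via I)
L: 24  (via C)
Shortest route: F–E–C–L = 24.

24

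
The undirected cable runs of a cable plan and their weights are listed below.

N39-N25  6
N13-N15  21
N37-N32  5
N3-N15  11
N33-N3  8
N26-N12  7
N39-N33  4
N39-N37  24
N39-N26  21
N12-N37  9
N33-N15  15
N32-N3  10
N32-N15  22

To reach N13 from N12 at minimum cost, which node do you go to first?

N37

Compare a few routes:
N12 - N26 - N39 - N33 - N15 - N13: 7+21+4+15+21 = 68
N12 - N37 - N32 - N3 - N15 - N13: 9+5+10+11+21 = 56
N12 - N37 - N32 - N15 - N13: 9+5+22+21 = 57
N12 - N37 - N32 - N3 - N33 - N15 - N13: 9+5+10+8+15+21 = 68
Cheapest is N12 - N37 - N32 - N3 - N15 - N13 at 56.
So from N12 the first move is to N37.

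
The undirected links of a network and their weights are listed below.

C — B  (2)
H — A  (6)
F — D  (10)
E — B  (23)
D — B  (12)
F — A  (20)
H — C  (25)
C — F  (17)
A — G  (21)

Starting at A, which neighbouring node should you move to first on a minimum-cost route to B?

H

Enumerating some paths:
A–H–C–B: 6+25+2 = 33
A–F–C–B: 20+17+2 = 39
Cheapest is A–H–C–B at 33.
So from A the first move is to H.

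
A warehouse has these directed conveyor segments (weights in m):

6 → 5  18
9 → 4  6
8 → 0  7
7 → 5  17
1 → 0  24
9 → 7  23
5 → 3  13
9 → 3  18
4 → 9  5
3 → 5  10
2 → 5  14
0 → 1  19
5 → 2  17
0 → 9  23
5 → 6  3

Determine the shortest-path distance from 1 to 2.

Candidate routes:
1–0–9–3–5–2: 24+23+18+10+17 = 92
1–0–9–7–5–2: 24+23+23+17+17 = 104
The minimum is 92 m via 1–0–9–3–5–2.

92 m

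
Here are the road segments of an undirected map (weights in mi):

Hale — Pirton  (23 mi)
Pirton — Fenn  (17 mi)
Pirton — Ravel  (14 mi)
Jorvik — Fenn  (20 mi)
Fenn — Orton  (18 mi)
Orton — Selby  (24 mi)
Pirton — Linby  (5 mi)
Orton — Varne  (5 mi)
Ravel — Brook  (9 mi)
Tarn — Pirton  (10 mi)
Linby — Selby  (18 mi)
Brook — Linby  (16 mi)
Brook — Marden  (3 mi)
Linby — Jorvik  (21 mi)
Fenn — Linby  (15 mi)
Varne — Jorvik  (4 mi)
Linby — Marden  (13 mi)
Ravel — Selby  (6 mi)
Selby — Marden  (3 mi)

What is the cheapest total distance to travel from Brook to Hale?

Candidate routes:
Brook → Linby → Pirton → Hale: 16+5+23 = 44
Brook → Ravel → Pirton → Hale: 9+14+23 = 46
Cheapest is Brook → Linby → Pirton → Hale at 44 mi.

44 mi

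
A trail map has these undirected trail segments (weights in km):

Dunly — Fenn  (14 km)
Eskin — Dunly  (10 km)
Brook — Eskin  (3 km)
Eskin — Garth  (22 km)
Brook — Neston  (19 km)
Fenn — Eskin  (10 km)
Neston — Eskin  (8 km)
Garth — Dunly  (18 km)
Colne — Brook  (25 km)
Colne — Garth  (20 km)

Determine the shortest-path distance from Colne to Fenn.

38 km

Shortest distances from Colne:
Colne: 0
Garth: 20  (via Colne)
Brook: 25  (via Colne)
Eskin: 28  (via Brook)
Neston: 36  (via Eskin)
Dunly: 38  (via Garth)
Fenn: 38  (via Eskin)
Shortest route: Colne–Brook–Eskin–Fenn = 38 km.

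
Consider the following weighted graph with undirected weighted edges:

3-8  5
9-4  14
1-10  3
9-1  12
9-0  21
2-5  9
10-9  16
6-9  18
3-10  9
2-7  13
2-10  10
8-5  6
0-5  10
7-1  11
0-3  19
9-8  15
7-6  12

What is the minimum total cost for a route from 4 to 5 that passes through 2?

48

Shortest 4→2: 4 → 9 → 1 → 10 → 2 = 39
Shortest 2→5: 2 → 5 = 9
Total via 2: 39 + 9 = 48.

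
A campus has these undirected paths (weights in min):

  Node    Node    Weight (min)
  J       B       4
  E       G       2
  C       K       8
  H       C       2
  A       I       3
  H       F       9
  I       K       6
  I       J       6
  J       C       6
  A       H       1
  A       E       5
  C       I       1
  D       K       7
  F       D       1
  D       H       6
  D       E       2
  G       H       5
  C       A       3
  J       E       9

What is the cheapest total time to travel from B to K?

Enumerating some paths:
B–J–C–K: 4+6+8 = 18
B–J–I–K: 4+6+6 = 16
B–J–C–I–K: 4+6+1+6 = 17
The minimum is 16 min via B–J–I–K.

16 min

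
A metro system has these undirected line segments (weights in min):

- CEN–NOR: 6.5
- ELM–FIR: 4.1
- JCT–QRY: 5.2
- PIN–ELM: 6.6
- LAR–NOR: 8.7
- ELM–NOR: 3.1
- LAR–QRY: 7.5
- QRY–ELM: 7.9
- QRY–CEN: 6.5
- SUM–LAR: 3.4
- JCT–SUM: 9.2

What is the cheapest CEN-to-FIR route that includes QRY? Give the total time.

Best CEN to QRY: CEN–QRY costing 6.5
Best QRY to FIR: QRY–ELM–FIR costing 12
Total via QRY: 6.5 + 12 = 18.5 min.

18.5 min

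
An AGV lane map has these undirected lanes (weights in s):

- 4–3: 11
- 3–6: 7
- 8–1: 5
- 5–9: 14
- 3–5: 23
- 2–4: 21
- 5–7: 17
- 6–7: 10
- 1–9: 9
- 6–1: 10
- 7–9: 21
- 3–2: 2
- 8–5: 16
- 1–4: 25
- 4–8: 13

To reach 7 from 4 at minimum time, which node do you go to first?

Enumerating some paths:
4–3–6–7: 11+7+10 = 28
4–2–3–6–7: 21+2+7+10 = 40
4–1–6–7: 25+10+10 = 45
4–8–1–6–7: 13+5+10+10 = 38
Cheapest is 4–3–6–7 at 28 s.
So from 4 the first move is to 3.

3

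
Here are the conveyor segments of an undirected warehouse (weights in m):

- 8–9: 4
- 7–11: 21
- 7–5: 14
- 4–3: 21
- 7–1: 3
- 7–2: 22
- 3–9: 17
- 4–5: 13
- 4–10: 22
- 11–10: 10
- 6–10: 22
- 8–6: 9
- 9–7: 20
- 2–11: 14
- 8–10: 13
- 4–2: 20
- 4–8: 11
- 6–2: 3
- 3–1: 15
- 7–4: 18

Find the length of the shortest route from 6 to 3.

30 m

Running Dijkstra from 6:
6: 0
2: 3  (via 6)
8: 9  (via 6)
9: 13  (via 8)
11: 17  (via 2)
4: 20  (via 8)
10: 22  (via 6)
7: 25  (via 2)
1: 28  (via 7)
3: 30  (via 9)
Shortest route: 6–8–9–3 = 30 m.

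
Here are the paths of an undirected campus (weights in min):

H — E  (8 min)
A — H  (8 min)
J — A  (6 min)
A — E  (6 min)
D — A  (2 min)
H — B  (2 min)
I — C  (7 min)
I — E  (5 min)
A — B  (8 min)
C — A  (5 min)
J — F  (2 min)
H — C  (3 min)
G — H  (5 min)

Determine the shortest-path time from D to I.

Shortest distances from D:
D: 0
A: 2  (via D)
C: 7  (via A)
E: 8  (via A)
J: 8  (via A)
B: 10  (via A)
F: 10  (via J)
H: 10  (via A)
I: 13  (via E)
Shortest route: D–A–E–I = 13 min.

13 min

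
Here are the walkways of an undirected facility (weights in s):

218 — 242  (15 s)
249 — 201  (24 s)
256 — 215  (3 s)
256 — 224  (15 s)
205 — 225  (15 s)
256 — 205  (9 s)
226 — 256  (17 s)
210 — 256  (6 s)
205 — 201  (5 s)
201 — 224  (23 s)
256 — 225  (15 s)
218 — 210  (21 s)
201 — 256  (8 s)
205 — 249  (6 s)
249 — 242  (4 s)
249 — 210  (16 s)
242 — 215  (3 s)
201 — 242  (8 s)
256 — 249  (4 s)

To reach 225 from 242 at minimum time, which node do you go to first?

Compare a few routes:
242 → 249 → 256 → 225: 4+4+15 = 23
242 → 201 → 205 → 225: 8+5+15 = 28
242 → 249 → 205 → 225: 4+6+15 = 25
242 → 215 → 256 → 225: 3+3+15 = 21
The minimum is 21 s via 242 → 215 → 256 → 225.
So from 242 the first move is to 215.

215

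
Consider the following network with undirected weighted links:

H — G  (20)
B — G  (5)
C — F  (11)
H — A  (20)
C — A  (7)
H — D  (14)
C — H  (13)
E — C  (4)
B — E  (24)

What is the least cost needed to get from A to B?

35

Running Dijkstra from A:
A: 0
C: 7  (via A)
E: 11  (via C)
F: 18  (via C)
H: 20  (via A)
D: 34  (via H)
B: 35  (via E)
Shortest route: A–C–E–B = 35.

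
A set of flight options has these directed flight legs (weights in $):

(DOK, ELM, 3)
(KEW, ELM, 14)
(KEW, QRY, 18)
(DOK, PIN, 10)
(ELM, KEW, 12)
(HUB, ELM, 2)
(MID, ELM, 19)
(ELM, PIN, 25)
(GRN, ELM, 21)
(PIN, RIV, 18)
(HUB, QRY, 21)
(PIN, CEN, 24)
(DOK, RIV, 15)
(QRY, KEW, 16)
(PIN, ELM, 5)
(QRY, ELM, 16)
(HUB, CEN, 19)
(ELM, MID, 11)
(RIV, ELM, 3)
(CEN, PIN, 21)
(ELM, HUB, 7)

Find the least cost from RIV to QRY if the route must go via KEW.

$33

Best RIV to KEW: RIV → ELM → KEW costing 15
Best KEW to QRY: KEW → QRY costing 18
Total via KEW: 15 + 18 = $33.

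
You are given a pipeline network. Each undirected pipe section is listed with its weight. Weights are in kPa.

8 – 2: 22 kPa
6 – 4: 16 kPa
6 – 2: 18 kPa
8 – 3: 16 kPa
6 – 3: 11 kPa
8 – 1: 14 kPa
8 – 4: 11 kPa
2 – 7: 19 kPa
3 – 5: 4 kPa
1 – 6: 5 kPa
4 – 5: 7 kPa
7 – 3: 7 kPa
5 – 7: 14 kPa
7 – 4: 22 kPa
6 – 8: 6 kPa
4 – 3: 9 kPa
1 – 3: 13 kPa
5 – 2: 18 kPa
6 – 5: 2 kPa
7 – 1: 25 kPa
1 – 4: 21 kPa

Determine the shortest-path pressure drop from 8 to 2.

Candidate routes:
8 - 2: 22 = 22
8 - 6 - 5 - 2: 6+2+18 = 26
8 - 6 - 2: 6+18 = 24
Cheapest is 8 - 2 at 22 kPa.

22 kPa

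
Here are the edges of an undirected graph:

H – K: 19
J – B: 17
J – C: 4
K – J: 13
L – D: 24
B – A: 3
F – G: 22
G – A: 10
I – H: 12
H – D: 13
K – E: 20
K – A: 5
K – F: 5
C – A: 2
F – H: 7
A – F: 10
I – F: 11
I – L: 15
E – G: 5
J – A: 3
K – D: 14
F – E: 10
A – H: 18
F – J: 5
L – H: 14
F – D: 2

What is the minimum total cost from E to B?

Candidate routes:
E - F - J - A - B: 10+5+3+3 = 21
E - F - A - B: 10+10+3 = 23
E - G - A - B: 5+10+3 = 18
The minimum is 18 via E - G - A - B.

18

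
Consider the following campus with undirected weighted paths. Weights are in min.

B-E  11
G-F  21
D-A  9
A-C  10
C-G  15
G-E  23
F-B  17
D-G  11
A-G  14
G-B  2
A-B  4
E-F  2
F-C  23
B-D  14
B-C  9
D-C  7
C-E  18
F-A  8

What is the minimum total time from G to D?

11 min

Compare a few routes:
G - D: 11 = 11
G - B - A - D: 2+4+9 = 15
Cheapest is G - D at 11 min.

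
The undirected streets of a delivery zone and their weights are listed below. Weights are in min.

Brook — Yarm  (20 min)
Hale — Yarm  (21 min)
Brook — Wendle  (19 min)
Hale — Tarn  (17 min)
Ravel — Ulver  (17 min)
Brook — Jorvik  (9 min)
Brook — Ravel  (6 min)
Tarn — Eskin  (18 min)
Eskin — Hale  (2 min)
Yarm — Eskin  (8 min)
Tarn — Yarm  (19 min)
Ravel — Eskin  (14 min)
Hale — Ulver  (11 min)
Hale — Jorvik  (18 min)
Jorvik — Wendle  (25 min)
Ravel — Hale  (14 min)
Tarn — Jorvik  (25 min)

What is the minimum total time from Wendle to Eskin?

39 min

Enumerating some paths:
Wendle - Brook - Ravel - Hale - Eskin: 19+6+14+2 = 41
Wendle - Brook - Yarm - Eskin: 19+20+8 = 47
Wendle - Brook - Ravel - Eskin: 19+6+14 = 39
Wendle - Jorvik - Hale - Eskin: 25+18+2 = 45
Cheapest is Wendle - Brook - Ravel - Eskin at 39 min.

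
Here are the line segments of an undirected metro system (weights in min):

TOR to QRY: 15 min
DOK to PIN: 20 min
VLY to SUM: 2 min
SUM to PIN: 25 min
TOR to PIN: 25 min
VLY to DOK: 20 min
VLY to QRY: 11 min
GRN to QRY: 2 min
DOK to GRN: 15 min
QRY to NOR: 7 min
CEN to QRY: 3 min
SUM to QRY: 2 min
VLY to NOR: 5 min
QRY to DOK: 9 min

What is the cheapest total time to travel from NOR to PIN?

32 min

Candidate routes:
NOR → QRY → SUM → PIN: 7+2+25 = 34
NOR → VLY → SUM → PIN: 5+2+25 = 32
Cheapest is NOR → VLY → SUM → PIN at 32 min.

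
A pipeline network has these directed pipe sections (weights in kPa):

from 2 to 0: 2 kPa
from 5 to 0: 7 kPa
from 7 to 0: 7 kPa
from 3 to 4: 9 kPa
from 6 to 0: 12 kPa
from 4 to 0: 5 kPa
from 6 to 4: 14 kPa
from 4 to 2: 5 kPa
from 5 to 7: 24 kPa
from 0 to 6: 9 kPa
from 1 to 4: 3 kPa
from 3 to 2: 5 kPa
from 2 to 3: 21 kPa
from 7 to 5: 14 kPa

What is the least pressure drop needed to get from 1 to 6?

17 kPa

Shortest distances from 1:
1: 0
4: 3  (via 1)
0: 8  (via 4)
2: 8  (via 4)
6: 17  (via 0)
Shortest route: 1 → 4 → 0 → 6 = 17 kPa.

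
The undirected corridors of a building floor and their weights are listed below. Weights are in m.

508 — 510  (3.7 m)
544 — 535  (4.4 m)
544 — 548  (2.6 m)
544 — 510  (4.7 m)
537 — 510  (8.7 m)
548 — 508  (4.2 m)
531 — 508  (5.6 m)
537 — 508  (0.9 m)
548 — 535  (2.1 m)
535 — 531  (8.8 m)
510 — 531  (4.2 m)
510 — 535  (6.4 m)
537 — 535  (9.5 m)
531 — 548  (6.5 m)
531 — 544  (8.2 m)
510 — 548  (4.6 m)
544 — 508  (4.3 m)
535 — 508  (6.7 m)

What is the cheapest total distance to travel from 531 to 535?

Running Dijkstra from 531:
531: 0
510: 4.2  (via 531)
508: 5.6  (via 531)
537: 6.5  (via 508)
548: 6.5  (via 531)
544: 8.2  (via 531)
535: 8.6  (via 548)
Shortest route: 531–548–535 = 8.6 m.

8.6 m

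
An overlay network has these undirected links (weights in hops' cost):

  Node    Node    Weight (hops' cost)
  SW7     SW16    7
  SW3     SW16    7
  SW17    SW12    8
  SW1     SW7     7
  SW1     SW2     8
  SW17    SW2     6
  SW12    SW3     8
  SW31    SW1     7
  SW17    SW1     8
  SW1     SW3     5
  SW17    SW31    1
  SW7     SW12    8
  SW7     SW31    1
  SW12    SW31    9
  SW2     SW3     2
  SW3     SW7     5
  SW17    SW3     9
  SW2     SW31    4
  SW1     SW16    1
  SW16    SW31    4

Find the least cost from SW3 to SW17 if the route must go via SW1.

11 hops' cost

Shortest SW3→SW1: SW3–SW1 = 5
Best SW1 to SW17: SW1–SW16–SW31–SW17 costing 6
Total via SW1: 5 + 6 = 11 hops' cost.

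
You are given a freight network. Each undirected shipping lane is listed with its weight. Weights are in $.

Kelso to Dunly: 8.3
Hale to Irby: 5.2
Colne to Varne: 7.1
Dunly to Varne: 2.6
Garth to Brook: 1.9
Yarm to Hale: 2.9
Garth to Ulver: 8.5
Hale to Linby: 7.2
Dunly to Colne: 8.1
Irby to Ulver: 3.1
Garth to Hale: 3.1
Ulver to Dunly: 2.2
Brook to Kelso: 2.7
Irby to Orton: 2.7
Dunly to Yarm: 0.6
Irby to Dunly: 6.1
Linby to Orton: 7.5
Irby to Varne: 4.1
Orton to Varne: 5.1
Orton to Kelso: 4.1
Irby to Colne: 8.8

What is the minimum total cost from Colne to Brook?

Candidate routes:
Colne → Irby → Orton → Kelso → Brook: 8.8+2.7+4.1+2.7 = 18.3
Colne → Dunly → Yarm → Hale → Garth → Brook: 8.1+0.6+2.9+3.1+1.9 = 16.6
Colne → Varne → Dunly → Yarm → Hale → Garth → Brook: 7.1+2.6+0.6+2.9+3.1+1.9 = 18.2
Cheapest is Colne → Dunly → Yarm → Hale → Garth → Brook at $16.6.

$16.6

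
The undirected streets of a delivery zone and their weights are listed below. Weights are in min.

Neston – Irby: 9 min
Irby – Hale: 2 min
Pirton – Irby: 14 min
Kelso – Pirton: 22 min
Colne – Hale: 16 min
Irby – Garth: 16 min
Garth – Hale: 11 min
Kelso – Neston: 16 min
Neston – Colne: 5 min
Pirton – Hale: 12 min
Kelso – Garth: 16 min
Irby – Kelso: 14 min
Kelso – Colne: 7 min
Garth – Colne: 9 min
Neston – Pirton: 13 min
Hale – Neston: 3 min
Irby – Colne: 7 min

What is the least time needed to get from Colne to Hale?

Candidate routes:
Colne → Hale: 16 = 16
Colne → Neston → Irby → Hale: 5+9+2 = 16
Colne → Neston → Hale: 5+3 = 8
Colne → Irby → Hale: 7+2 = 9
The minimum is 8 min via Colne → Neston → Hale.

8 min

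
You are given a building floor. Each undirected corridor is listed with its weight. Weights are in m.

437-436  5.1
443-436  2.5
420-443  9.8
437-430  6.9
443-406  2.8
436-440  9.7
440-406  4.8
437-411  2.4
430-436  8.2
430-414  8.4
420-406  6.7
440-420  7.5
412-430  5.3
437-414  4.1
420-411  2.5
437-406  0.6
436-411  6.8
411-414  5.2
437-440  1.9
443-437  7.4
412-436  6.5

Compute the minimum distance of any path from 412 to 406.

11.8 m

Compare a few routes:
412 → 436 → 437 → 406: 6.5+5.1+0.6 = 12.2
412 → 430 → 437 → 406: 5.3+6.9+0.6 = 12.8
412 → 436 → 443 → 406: 6.5+2.5+2.8 = 11.8
412 → 436 → 411 → 437 → 406: 6.5+6.8+2.4+0.6 = 16.3
The minimum is 11.8 m via 412 → 436 → 443 → 406.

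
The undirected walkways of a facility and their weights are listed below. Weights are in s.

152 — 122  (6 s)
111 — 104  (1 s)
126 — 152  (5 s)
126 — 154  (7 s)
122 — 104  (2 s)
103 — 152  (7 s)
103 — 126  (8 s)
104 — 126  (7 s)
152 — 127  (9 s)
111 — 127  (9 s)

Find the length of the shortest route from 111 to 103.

16 s

Compare a few routes:
111 - 104 - 126 - 152 - 103: 1+7+5+7 = 20
111 - 104 - 122 - 152 - 126 - 103: 1+2+6+5+8 = 22
111 - 104 - 126 - 103: 1+7+8 = 16
111 - 127 - 152 - 103: 9+9+7 = 25
Cheapest is 111 - 104 - 126 - 103 at 16 s.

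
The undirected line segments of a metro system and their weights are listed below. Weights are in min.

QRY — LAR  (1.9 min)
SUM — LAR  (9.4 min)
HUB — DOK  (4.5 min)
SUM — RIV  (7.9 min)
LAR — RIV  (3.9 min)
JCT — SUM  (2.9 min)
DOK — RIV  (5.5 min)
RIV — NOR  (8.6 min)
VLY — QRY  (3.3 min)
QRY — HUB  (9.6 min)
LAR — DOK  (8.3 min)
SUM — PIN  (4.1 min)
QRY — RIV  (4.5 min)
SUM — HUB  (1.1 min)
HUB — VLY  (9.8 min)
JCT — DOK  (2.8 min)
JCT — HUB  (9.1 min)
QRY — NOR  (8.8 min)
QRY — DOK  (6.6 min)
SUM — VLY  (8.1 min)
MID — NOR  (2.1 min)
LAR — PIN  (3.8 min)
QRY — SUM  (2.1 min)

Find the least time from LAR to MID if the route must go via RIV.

Best LAR to RIV: LAR–RIV costing 3.9
Best RIV to MID: RIV–NOR–MID costing 10.7
Total via RIV: 3.9 + 10.7 = 14.6 min.

14.6 min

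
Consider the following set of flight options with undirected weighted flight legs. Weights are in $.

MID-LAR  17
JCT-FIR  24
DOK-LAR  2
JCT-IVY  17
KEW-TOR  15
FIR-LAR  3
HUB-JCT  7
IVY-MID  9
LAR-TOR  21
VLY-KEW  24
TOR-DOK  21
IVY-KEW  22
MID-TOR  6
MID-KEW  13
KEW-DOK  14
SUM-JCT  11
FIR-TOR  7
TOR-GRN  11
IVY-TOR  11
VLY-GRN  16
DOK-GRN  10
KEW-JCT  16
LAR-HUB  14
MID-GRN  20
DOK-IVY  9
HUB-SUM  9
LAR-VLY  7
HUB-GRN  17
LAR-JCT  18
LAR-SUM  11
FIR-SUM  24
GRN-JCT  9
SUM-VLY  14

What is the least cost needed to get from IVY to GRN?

Candidate routes:
IVY → TOR → GRN: 11+11 = 22
IVY → DOK → GRN: 9+10 = 19
The minimum is $19 via IVY → DOK → GRN.

$19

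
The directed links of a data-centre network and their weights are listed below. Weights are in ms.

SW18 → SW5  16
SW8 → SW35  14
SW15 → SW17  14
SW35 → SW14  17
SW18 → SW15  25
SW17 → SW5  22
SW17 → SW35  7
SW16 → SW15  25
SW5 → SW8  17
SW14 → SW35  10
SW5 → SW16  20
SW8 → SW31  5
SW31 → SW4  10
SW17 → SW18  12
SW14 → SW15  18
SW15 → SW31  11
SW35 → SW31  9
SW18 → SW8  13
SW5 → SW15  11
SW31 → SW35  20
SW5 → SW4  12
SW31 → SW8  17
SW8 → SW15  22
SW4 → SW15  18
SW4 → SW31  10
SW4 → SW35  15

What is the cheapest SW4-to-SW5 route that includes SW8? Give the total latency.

85 ms

Best SW4 to SW8: SW4–SW31–SW8 costing 27
Best SW8 to SW5: SW8–SW15–SW17–SW5 costing 58
Total via SW8: 27 + 58 = 85 ms.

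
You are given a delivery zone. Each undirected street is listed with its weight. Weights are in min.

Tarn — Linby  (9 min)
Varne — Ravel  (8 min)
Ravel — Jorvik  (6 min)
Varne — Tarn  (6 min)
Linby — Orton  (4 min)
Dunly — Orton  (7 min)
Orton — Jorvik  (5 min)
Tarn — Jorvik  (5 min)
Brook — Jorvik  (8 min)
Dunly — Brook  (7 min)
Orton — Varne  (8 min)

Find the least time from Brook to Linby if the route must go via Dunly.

Shortest Brook→Dunly: Brook–Dunly = 7
Shortest Dunly→Linby: Dunly–Orton–Linby = 11
Total via Dunly: 7 + 11 = 18 min.

18 min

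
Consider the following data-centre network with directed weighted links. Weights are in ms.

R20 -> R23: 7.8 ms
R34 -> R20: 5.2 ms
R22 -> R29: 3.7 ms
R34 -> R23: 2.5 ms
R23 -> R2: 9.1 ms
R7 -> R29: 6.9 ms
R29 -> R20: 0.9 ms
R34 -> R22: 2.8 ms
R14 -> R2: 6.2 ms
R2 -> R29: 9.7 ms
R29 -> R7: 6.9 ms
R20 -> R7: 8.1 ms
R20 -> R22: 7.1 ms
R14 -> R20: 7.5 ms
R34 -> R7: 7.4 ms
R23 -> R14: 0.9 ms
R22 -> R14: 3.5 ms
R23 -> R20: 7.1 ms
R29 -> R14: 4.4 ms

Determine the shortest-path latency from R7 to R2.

Shortest distances from R7:
R7: 0
R29: 6.9  (via R7)
R20: 7.8  (via R29)
R14: 11.3  (via R29)
R22: 14.9  (via R20)
R23: 15.6  (via R20)
R2: 17.5  (via R14)
Shortest route: R7 → R29 → R14 → R2 = 17.5 ms.

17.5 ms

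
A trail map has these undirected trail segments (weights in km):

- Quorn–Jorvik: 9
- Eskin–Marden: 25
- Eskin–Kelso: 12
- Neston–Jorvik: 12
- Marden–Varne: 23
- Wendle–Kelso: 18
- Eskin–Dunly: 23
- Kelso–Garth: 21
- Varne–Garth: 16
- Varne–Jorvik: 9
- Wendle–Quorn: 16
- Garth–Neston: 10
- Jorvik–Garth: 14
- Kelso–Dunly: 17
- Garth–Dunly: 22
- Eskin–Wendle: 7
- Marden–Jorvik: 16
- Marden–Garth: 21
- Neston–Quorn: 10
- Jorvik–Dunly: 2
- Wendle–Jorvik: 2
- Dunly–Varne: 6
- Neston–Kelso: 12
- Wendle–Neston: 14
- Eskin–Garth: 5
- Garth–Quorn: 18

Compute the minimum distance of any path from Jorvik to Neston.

Settle nodes by increasing distance from Jorvik:
Jorvik: 0
Wendle: 2  (via Jorvik)
Dunly: 2  (via Jorvik)
Varne: 8  (via Dunly)
Quorn: 9  (via Jorvik)
Eskin: 9  (via Wendle)
Neston: 12  (via Jorvik)
Shortest route: Jorvik → Neston = 12 km.

12 km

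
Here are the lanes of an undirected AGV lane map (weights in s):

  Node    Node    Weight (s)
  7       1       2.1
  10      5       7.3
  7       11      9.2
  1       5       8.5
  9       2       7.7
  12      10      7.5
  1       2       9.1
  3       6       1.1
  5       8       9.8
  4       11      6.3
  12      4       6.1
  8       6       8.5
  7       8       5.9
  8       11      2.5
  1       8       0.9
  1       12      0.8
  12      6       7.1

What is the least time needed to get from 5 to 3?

Enumerating some paths:
5 - 8 - 6 - 3: 9.8+8.5+1.1 = 19.4
5 - 1 - 12 - 6 - 3: 8.5+0.8+7.1+1.1 = 17.5
5 - 1 - 8 - 6 - 3: 8.5+0.9+8.5+1.1 = 19
Cheapest is 5 - 1 - 12 - 6 - 3 at 17.5 s.

17.5 s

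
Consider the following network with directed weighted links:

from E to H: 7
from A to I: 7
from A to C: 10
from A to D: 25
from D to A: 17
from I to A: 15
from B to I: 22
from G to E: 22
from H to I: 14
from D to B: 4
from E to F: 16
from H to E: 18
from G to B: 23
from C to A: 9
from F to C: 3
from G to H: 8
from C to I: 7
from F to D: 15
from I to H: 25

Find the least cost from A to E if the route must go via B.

94

Best A to B: A–D–B costing 29
Shortest B→E: B–I–H–E = 65
Total via B: 29 + 65 = 94.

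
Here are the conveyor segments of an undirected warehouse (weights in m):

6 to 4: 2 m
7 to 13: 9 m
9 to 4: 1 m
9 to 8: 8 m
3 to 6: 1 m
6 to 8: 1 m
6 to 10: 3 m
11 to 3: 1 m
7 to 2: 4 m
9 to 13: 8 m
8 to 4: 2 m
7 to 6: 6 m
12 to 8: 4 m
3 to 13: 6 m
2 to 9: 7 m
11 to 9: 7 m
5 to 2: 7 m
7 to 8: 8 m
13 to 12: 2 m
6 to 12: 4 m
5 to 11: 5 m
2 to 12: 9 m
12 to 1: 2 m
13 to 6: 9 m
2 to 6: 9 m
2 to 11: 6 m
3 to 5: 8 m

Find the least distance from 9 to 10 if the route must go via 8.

7 m

Shortest 9→8: 9 → 4 → 8 = 3
Shortest 8→10: 8 → 6 → 10 = 4
Total via 8: 3 + 4 = 7 m.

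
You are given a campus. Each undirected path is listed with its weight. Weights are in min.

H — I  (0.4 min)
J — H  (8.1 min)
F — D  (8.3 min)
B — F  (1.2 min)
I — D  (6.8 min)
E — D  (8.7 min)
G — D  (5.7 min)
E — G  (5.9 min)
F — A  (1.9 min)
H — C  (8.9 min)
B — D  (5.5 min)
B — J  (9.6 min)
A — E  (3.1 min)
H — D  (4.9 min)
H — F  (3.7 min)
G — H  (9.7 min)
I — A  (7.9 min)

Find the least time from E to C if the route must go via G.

Best E to G: E → G costing 5.9
Best G to C: G → H → C costing 18.6
Total via G: 5.9 + 18.6 = 24.5 min.

24.5 min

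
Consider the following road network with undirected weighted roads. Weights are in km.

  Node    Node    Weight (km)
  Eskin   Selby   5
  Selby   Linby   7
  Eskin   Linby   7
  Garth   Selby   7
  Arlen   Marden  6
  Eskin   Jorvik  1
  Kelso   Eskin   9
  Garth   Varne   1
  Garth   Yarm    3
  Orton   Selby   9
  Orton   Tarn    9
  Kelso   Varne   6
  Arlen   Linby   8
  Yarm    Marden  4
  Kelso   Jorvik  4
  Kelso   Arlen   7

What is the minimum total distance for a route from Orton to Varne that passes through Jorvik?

25 km

Best Orton to Jorvik: Orton → Selby → Eskin → Jorvik costing 15
Best Jorvik to Varne: Jorvik → Kelso → Varne costing 10
Total via Jorvik: 15 + 10 = 25 km.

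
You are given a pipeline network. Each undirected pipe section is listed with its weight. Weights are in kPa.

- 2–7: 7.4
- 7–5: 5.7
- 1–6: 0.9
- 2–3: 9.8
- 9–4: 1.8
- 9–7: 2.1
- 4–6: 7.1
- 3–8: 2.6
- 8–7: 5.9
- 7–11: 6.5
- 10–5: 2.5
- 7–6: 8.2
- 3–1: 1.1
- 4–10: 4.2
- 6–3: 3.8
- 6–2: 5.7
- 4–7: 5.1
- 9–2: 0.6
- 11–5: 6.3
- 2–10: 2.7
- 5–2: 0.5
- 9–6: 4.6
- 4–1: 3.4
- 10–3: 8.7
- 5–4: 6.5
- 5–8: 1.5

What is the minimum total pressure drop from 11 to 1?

11.5 kPa

Enumerating some paths:
11 - 5 - 2 - 6 - 1: 6.3+0.5+5.7+0.9 = 13.4
11 - 5 - 2 - 9 - 6 - 1: 6.3+0.5+0.6+4.6+0.9 = 12.9
11 - 5 - 8 - 3 - 1: 6.3+1.5+2.6+1.1 = 11.5
11 - 5 - 2 - 9 - 4 - 1: 6.3+0.5+0.6+1.8+3.4 = 12.6
Cheapest is 11 - 5 - 8 - 3 - 1 at 11.5 kPa.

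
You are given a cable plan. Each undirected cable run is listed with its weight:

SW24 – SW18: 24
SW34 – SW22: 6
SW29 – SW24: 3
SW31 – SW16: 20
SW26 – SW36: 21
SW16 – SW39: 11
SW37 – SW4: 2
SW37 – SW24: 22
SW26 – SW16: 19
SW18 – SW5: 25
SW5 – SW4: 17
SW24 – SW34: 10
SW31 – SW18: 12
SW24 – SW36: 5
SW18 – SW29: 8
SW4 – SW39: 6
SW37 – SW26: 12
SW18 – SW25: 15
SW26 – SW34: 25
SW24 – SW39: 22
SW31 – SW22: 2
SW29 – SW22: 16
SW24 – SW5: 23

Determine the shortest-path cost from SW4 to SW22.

Candidate routes:
SW4–SW37–SW24–SW34–SW22: 2+22+10+6 = 40
SW4–SW39–SW16–SW31–SW22: 6+11+20+2 = 39
The minimum is 39 via SW4–SW39–SW16–SW31–SW22.

39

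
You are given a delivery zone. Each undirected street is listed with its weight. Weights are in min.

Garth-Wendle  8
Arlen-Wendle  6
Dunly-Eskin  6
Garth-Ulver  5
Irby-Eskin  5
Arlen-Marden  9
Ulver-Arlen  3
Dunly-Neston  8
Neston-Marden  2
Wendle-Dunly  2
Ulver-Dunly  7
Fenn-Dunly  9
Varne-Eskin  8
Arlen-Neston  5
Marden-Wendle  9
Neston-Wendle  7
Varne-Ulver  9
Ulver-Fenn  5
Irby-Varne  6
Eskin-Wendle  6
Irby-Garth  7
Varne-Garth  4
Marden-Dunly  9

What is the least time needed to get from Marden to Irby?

Candidate routes:
Marden–Dunly–Eskin–Irby: 9+6+5 = 20
Marden–Neston–Dunly–Eskin–Irby: 2+8+6+5 = 21
Cheapest is Marden–Dunly–Eskin–Irby at 20 min.

20 min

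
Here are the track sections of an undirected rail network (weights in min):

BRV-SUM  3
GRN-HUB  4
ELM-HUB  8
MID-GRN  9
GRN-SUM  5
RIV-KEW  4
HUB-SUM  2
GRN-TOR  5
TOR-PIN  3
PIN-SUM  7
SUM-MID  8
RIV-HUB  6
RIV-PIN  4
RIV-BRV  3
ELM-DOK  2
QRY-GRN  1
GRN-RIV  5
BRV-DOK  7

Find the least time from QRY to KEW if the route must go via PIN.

17 min

Best QRY to PIN: QRY → GRN → TOR → PIN costing 9
Best PIN to KEW: PIN → RIV → KEW costing 8
Total via PIN: 9 + 8 = 17 min.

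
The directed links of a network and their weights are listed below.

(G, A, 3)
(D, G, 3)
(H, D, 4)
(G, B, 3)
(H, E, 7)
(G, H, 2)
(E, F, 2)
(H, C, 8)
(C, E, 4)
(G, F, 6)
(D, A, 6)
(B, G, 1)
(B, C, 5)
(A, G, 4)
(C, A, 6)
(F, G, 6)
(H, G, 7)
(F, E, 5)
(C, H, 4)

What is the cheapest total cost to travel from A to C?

12

Settle nodes by increasing distance from A:
A: 0
G: 4  (via A)
H: 6  (via G)
B: 7  (via G)
D: 10  (via H)
F: 10  (via G)
C: 12  (via B)
Shortest route: A–G–B–C = 12.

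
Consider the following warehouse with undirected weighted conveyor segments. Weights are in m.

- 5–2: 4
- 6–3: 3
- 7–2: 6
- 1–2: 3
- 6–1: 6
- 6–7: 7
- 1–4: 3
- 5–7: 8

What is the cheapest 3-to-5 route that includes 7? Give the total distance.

Shortest 3→7: 3 → 6 → 7 = 10
Best 7 to 5: 7 → 5 costing 8
Total via 7: 10 + 8 = 18 m.

18 m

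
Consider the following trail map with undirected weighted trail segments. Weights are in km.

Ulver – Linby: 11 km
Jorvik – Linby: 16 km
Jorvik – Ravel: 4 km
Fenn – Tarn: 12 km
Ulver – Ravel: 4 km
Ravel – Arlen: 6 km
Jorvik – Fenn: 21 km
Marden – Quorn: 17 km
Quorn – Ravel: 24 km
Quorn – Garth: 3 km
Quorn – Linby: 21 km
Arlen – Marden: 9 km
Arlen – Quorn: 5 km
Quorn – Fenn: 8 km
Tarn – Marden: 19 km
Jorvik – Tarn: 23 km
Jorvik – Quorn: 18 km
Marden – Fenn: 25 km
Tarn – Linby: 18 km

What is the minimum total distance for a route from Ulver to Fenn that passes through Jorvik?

29 km

Shortest Ulver→Jorvik: Ulver → Ravel → Jorvik = 8
Shortest Jorvik→Fenn: Jorvik → Fenn = 21
Total via Jorvik: 8 + 21 = 29 km.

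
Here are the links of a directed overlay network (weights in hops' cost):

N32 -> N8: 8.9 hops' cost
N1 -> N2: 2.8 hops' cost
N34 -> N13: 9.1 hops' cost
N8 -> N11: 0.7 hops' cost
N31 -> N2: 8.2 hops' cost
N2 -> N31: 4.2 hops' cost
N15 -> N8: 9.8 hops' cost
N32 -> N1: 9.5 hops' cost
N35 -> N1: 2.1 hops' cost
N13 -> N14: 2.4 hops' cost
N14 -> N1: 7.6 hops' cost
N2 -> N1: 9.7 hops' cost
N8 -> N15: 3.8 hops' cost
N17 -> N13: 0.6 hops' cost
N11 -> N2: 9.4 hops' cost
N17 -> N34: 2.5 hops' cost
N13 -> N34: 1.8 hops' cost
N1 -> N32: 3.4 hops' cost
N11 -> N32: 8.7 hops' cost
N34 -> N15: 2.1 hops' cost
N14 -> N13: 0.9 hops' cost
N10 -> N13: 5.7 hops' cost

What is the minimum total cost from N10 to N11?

20.1 hops' cost

Settle nodes by increasing distance from N10:
N10: 0
N13: 5.7  (via N10)
N34: 7.5  (via N13)
N14: 8.1  (via N13)
N15: 9.6  (via N34)
N1: 15.7  (via N14)
N2: 18.5  (via N1)
N32: 19.1  (via N1)
N8: 19.4  (via N15)
N11: 20.1  (via N8)
Shortest route: N10 → N13 → N34 → N15 → N8 → N11 = 20.1 hops' cost.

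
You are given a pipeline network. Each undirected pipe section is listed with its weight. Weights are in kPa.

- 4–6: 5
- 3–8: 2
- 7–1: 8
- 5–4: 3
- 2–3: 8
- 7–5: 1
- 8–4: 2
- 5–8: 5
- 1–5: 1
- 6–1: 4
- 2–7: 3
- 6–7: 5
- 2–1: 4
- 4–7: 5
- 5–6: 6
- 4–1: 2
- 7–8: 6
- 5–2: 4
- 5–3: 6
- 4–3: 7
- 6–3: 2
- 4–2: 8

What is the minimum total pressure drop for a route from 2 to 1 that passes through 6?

12 kPa

Shortest 2→6: 2–7–6 = 8
Best 6 to 1: 6–1 costing 4
Total via 6: 8 + 4 = 12 kPa.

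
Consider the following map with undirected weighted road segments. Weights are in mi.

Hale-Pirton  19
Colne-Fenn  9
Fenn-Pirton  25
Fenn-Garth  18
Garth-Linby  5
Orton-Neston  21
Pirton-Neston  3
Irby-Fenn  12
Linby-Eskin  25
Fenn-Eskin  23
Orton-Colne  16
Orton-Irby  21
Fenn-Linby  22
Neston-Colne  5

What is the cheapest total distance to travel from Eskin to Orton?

Compare a few routes:
Eskin–Linby–Fenn–Colne–Orton: 25+22+9+16 = 72
Eskin–Fenn–Colne–Orton: 23+9+16 = 48
Eskin–Fenn–Irby–Orton: 23+12+21 = 56
Eskin–Fenn–Colne–Neston–Orton: 23+9+5+21 = 58
Cheapest is Eskin–Fenn–Colne–Orton at 48 mi.

48 mi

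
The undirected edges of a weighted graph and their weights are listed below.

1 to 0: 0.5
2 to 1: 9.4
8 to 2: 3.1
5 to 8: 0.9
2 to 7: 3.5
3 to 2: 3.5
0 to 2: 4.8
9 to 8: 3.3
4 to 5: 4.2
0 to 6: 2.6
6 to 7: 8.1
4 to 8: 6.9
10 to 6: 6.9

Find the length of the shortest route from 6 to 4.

Shortest distances from 6:
6: 0
0: 2.6  (via 6)
1: 3.1  (via 0)
10: 6.9  (via 6)
2: 7.4  (via 0)
7: 8.1  (via 6)
8: 10.5  (via 2)
3: 10.9  (via 2)
5: 11.4  (via 8)
9: 13.8  (via 8)
4: 15.6  (via 5)
Shortest route: 6–0–2–8–5–4 = 15.6.

15.6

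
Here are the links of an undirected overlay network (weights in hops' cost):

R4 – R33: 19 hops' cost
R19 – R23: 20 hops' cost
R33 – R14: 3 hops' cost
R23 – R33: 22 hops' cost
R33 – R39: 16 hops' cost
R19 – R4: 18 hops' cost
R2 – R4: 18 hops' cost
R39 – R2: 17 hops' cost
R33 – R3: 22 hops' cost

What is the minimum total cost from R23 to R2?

55 hops' cost

Settle nodes by increasing distance from R23:
R23: 0
R19: 20  (via R23)
R33: 22  (via R23)
R14: 25  (via R33)
R4: 38  (via R19)
R39: 38  (via R33)
R3: 44  (via R33)
R2: 55  (via R39)
Shortest route: R23–R33–R39–R2 = 55 hops' cost.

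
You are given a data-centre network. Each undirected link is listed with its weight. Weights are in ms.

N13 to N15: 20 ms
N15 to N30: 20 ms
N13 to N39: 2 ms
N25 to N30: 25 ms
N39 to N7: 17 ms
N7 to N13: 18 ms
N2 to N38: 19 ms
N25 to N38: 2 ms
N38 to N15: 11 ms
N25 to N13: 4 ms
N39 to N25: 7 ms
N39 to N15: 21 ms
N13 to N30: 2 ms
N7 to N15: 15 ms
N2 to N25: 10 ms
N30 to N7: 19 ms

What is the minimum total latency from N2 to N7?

Enumerating some paths:
N2–N25–N13–N39–N7: 10+4+2+17 = 33
N2–N25–N13–N7: 10+4+18 = 32
Cheapest is N2–N25–N13–N7 at 32 ms.

32 ms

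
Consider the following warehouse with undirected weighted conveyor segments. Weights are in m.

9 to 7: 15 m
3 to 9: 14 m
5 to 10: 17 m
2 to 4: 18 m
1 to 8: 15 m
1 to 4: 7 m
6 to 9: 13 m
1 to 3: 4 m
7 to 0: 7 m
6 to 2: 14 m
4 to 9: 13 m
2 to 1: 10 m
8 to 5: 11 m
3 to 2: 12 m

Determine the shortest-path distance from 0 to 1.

40 m

Settle nodes by increasing distance from 0:
0: 0
7: 7  (via 0)
9: 22  (via 7)
4: 35  (via 9)
6: 35  (via 9)
3: 36  (via 9)
1: 40  (via 3)
Shortest route: 0 → 7 → 9 → 3 → 1 = 40 m.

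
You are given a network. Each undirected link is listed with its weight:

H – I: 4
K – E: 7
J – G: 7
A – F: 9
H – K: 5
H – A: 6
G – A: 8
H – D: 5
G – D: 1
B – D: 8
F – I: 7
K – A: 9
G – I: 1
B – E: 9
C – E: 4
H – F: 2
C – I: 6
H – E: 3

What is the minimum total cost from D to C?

Candidate routes:
D–G–I–C: 1+1+6 = 8
D–H–E–C: 5+3+4 = 12
The minimum is 8 via D–G–I–C.

8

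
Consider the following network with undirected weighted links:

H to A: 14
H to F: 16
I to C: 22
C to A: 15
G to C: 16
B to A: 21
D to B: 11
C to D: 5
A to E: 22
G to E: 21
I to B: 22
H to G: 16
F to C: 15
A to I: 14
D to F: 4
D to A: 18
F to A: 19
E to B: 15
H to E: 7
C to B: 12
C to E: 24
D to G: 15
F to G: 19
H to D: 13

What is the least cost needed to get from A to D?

18

Settle nodes by increasing distance from A:
A: 0
H: 14  (via A)
I: 14  (via A)
C: 15  (via A)
D: 18  (via A)
Shortest route: A → D = 18.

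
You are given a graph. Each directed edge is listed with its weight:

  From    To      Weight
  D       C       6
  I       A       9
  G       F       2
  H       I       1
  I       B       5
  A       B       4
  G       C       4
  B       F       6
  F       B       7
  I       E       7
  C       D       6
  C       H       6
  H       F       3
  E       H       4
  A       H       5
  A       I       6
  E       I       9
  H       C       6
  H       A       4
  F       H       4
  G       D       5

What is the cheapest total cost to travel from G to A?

10

Enumerating some paths:
G - C - H - A: 4+6+4 = 14
G - C - H - I - A: 4+6+1+9 = 20
G - F - H - A: 2+4+4 = 10
G - F - H - I - A: 2+4+1+9 = 16
Cheapest is G - F - H - A at 10.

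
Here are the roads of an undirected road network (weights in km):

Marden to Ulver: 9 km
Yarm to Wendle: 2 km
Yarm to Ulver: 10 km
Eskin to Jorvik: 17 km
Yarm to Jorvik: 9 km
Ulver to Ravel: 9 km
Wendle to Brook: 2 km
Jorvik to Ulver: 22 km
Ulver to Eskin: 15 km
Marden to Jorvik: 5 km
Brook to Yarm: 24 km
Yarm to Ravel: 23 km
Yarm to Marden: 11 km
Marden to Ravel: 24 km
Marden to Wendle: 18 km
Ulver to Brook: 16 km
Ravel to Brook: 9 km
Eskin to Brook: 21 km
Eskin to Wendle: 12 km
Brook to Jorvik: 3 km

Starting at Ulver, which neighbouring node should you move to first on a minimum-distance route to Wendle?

Candidate routes:
Ulver–Brook–Wendle: 16+2 = 18
Ulver–Yarm–Wendle: 10+2 = 12
Cheapest is Ulver–Yarm–Wendle at 12 km.
So from Ulver the first move is to Yarm.

Yarm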